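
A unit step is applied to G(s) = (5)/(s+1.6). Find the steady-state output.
FVT: lim_{t→∞} y(t) = lim_{s→0} s*Y(s) where Y(s) = G(s)/s.
= lim_{s→0} G(s) = G(0) = num(0)/den(0) = 5/1.6 = 3.125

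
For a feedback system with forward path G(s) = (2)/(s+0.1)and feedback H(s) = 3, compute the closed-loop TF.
Closed-loop T = G/(1+GH).
Numerator: G_num * H_den = 2.
Denominator: G_den * H_den + G_num * H_num = (s + 0.1) + (6) = s + 6.1.
T(s) = (2)/(s + 6.1)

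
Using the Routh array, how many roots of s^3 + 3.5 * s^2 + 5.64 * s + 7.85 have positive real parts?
Routh array:
s^3: [1, 5.64]; s^2: [3.5, 7.85]; s^1: [3.39714]; s^0: [7.85]
First column: [1, 3.5, 3.39714, 7.85]. Sign changes = RHP roots = 0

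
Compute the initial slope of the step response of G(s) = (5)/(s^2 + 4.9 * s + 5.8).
IVT: y'(0⁺) = lim_{s→∞} s²·Y(s) = lim_{s→∞} s·G(s).
deg(num) = 0, deg(den) = 2, relative degree = 2 ≥ 2, so s·G(s) → 0. Initial slope = 0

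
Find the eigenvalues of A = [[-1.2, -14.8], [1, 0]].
Eigenvalues solve det(λI - A) = 0.
Characteristic polynomial: λ^2 + 1.2*λ + 14.8 = 0.
Roots: -0.6 + 3.8j, -0.6 - 3.8j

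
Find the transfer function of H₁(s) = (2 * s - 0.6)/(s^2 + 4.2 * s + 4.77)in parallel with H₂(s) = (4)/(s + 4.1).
Parallel: H = H₁ + H₂ = (n₁·d₂ + n₂·d₁)/(d₁·d₂).
n₁·d₂ = 2*s^2 + 7.6*s - 2.46. n₂·d₁ = 4*s^2 + 16.8*s + 19.08. Sum = 6*s^2 + 24.4*s + 16.62. d₁·d₂ = s^3 + 8.3*s^2 + 21.99*s + 19.557.
H(s) = (6*s^2 + 24.4*s + 16.62)/(s^3 + 8.3*s^2 + 21.99*s + 19.557)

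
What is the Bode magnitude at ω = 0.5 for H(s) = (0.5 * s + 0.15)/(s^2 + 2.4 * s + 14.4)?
Substitute s = j*0.5: H(j0.5) = 0.0120126 + 0.0166491j.
|H(j0.5)| = sqrt(Re² + Im²) = 0.02053.
20*log₁₀(0.02053) = -33.75 dB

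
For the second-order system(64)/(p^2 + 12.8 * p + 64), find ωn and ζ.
Standard form: ωn²/(p²+2ζωn·p+ωn²).
const=64=ωn² → ωn=8, p coeff=12.8=2ζωn → ζ=0.8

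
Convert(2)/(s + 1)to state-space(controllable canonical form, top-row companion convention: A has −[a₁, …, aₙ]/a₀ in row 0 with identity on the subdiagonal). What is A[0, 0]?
Reachable canonical form for den = s + 1: top row of A = -[a₁,a₂,...,aₙ]/a₀, ones on the subdiagonal, zeros elsewhere.
A = [[-1]].
A[0,0] = -1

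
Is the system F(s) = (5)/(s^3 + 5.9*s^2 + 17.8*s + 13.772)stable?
Denominator: s^3 + 5.9*s^2 + 17.8*s + 13.772 = (s + 1.1)(s^2 + 4.8*s + 12.52). Poles: -1.1, -2.4 + 2.6j, -2.4 - 2.6j. All Re(p)<0: Yes (stable)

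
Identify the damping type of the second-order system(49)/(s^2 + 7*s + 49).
Standard form: ωn²/(s²+2ζωn·s+ωn²) gives ωn=7, ζ=0.5.
Underdamped (ζ = 0.5 < 1)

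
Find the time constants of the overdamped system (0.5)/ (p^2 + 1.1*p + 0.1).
Overdamped: real poles at -0.1, -1. τ = -1/pole → τ₁ = 10, τ₂ = 1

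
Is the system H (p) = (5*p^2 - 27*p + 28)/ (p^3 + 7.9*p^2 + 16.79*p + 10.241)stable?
Denominator: p^3 + 7.9*p^2 + 16.79*p + 10.241 = (p + 1.1)(p + 1.9)(p + 4.9). Poles: -1.1, -1.9, -4.9. All Re(p)<0: Yes (stable)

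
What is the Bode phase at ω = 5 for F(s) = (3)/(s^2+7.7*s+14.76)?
Substitute s = j*5: F(j5) = -0.019356 - 0.0727739j.
∠F(j5) = atan2(Im, Re) = atan2(-0.0727739, -0.019356) = -104.89°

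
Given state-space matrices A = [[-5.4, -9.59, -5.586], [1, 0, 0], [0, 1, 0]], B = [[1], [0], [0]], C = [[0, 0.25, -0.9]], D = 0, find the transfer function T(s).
T(s) = C(sI - A)⁻¹B + D.
Characteristic polynomial det(sI - A) = s^3 + 5.4*s^2 + 9.59*s + 5.586.
Numerator from C·adj(sI-A)·B + D·det(sI-A) = 0.25*s - 0.9.
T(s) = (0.25*s - 0.9)/(s^3 + 5.4*s^2 + 9.59*s + 5.586)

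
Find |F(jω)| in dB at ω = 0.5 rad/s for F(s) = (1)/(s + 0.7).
Substitute s = j*0.5: F(j0.5) = 0.945946 - 0.675676j.
|F(j0.5)| = sqrt(Re² + Im²) = 1.162.
20*log₁₀(1.162) = 1.31 dB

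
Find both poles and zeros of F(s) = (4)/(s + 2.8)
Set denominator = 0: s + 2.8 = 0 → Poles: -2.8
Numerator is a nonzero constant (4) → Zeros: none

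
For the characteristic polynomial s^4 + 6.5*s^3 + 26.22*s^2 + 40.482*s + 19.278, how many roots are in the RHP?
s^4 + 6.5*s^3 + 26.22*s^2 + 40.482*s + 19.278 = (s + 0.9)(s + 1.4)(s^2 + 4.2*s + 15.3). Poles: -0.9, -1.4, -2.1 + 3.3j, -2.1 - 3.3j. RHP poles (Re>0): 0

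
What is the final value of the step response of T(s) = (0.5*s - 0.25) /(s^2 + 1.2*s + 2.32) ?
FVT: lim_{t→∞} y(t) = lim_{s→0} s*Y(s) where Y(s) = T(s)/s.
= lim_{s→0} T(s) = T(0) = num(0)/den(0) = -0.25/2.32 = -0.1078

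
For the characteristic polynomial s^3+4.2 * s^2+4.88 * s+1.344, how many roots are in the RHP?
s^3 + 4.2*s^2 + 4.88*s + 1.344 = (s + 0.4)(s + 2.4)(s + 1.4). Poles: -0.4, -1.4, -2.4. RHP poles (Re>0): 0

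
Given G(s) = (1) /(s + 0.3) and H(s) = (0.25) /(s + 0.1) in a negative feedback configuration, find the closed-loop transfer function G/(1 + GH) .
Closed-loop T = G/(1+GH).
Numerator: G_num * H_den = s + 0.1.
Denominator: G_den * H_den + G_num * H_num = (s^2 + 0.4*s + 0.03) + (0.25) = s^2 + 0.4*s + 0.28.
T(s) = (s + 0.1)/(s^2 + 0.4*s + 0.28)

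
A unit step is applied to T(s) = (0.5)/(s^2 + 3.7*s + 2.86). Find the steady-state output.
FVT: lim_{t→∞} y(t) = lim_{s→0} s*Y(s) where Y(s) = T(s)/s.
= lim_{s→0} T(s) = T(0) = num(0)/den(0) = 0.5/2.86 = 0.1748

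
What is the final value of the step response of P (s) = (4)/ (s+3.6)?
FVT: lim_{t→∞} y(t) = lim_{s→0} s*Y(s) where Y(s) = P(s)/s.
= lim_{s→0} P(s) = P(0) = num(0)/den(0) = 4/3.6 = 1.111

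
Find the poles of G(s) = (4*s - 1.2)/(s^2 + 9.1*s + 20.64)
Set denominator = 0: s^2 + 9.1*s + 20.64 = (s + 4.8)(s + 4.3) = 0 → Poles: -4.3, -4.8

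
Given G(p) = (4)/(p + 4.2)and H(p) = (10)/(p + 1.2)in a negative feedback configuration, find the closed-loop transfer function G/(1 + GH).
Closed-loop T = G/(1+GH).
Numerator: G_num * H_den = 4*p + 4.8.
Denominator: G_den * H_den + G_num * H_num = (p^2 + 5.4*p + 5.04) + (40) = p^2 + 5.4*p + 45.04.
T(p) = (4*p + 4.8)/(p^2 + 5.4*p + 45.04)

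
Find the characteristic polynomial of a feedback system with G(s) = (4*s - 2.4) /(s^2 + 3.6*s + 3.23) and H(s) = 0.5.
Characteristic poly = G_den * H_den + G_num * H_num = (s^2 + 3.6*s + 3.23) + (2*s - 1.2) = s^2 + 5.6*s + 2.03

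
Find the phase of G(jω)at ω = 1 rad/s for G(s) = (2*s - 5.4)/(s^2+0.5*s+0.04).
Substitute s = j*1: G(j1) = 5.27825 + 0.665756j.
∠G(j1) = atan2(Im, Re) = atan2(0.665756, 5.27825) = 7.19°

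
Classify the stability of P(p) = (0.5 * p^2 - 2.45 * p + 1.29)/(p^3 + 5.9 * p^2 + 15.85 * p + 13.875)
Denominator: p^3 + 5.9*p^2 + 15.85*p + 13.875 = (p + 1.5)(p^2 + 4.4*p + 9.25). Poles: -1.5, -2.2 + 2.1j, -2.2 - 2.1j. Stable (all poles in LHP)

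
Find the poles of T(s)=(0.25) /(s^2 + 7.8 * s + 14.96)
Set denominator = 0: s^2 + 7.8*s + 14.96 = (s + 3.4)(s + 4.4) = 0 → Poles: -3.4, -4.4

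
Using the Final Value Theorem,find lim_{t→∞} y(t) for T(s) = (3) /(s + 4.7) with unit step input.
FVT: lim_{t→∞} y(t) = lim_{s→0} s*Y(s) where Y(s) = T(s)/s.
= lim_{s→0} T(s) = T(0) = num(0)/den(0) = 3/4.7 = 0.6383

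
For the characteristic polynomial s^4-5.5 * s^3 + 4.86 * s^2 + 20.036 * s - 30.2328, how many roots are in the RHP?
s^4 - 5.5*s^3 + 4.86*s^2 + 20.036*s - 30.2328 = (s + 1.9)(s - 1.8)(s^2 - 5.6*s + 8.84). Poles: -1.9, 1.8, 2.8 + 1j, 2.8 - 1j. RHP poles (Re>0): 3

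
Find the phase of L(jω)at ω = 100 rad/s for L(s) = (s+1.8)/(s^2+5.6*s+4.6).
Substitute s = j*100: L(j100) = 0.000379242 - 0.00998335j.
∠L(j100) = atan2(Im, Re) = atan2(-0.00998335, 0.000379242) = -87.82°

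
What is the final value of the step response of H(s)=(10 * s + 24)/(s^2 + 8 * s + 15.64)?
FVT: lim_{t→∞} y(t) = lim_{s→0} s*Y(s) where Y(s) = H(s)/s.
= lim_{s→0} H(s) = H(0) = num(0)/den(0) = 24/15.64 = 1.535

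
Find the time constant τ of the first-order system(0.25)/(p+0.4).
First-order system: τ = -1/pole. Pole = -0.4. τ = -1/(-0.4) = 2.5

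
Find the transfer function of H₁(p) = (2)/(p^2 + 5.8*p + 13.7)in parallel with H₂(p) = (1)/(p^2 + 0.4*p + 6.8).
Parallel: H = H₁ + H₂ = (n₁·d₂ + n₂·d₁)/(d₁·d₂).
n₁·d₂ = 2*p^2 + 0.8*p + 13.6. n₂·d₁ = p^2 + 5.8*p + 13.7. Sum = 3*p^2 + 6.6*p + 27.3. d₁·d₂ = p^4 + 6.2*p^3 + 22.82*p^2 + 44.92*p + 93.16.
H(p) = (3*p^2 + 6.6*p + 27.3)/(p^4 + 6.2*p^3 + 22.82*p^2 + 44.92*p + 93.16)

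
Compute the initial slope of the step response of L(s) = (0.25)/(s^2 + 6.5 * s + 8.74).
IVT: y'(0⁺) = lim_{s→∞} s²·Y(s) = lim_{s→∞} s·L(s).
deg(num) = 0, deg(den) = 2, relative degree = 2 ≥ 2, so s·L(s) → 0. Initial slope = 0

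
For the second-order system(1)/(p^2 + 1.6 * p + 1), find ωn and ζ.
Standard form: ωn²/(p²+2ζωn·p+ωn²).
const=1=ωn² → ωn=1, p coeff=1.6=2ζωn → ζ=0.8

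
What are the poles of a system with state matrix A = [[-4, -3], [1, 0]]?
Eigenvalues solve det(λI - A) = 0.
Characteristic polynomial: λ^2 + 4*λ + 3 = 0.
Factor: (λ + 1)(λ + 3) = 0.
Roots: -1, -3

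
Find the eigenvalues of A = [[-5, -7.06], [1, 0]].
Eigenvalues solve det(λI - A) = 0.
Characteristic polynomial: λ^2 + 5*λ + 7.06 = 0.
Roots: -2.5 + 0.9j, -2.5 - 0.9j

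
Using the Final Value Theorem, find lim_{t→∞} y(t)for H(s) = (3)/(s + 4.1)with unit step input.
FVT: lim_{t→∞} y(t) = lim_{s→0} s*Y(s) where Y(s) = H(s)/s.
= lim_{s→0} H(s) = H(0) = num(0)/den(0) = 3/4.1 = 0.7317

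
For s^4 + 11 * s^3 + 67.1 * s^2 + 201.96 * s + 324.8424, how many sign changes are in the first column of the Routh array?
Routh array:
s^4: [1, 67.1, 324.8424]; s^3: [11, 201.96]; s^2: [48.74, 324.8424]; s^1: [128.647]; s^0: [324.8424]
First column: [1, 11, 48.74, 128.647, 324.8424]. Sign changes = 0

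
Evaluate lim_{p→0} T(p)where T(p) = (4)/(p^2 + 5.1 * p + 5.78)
DC gain = T(0) = num(0)/den(0) = 4/5.78 = 0.692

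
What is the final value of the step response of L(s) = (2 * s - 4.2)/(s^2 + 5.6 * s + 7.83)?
FVT: lim_{t→∞} y(t) = lim_{s→0} s*Y(s) where Y(s) = L(s)/s.
= lim_{s→0} L(s) = L(0) = num(0)/den(0) = -4.2/7.83 = -0.5364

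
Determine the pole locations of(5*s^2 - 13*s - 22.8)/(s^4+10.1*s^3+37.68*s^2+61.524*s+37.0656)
Set denominator = 0: s^4 + 10.1*s^3 + 37.68*s^2 + 61.524*s + 37.0656 = (s + 2.4)(s + 3.3)(s + 1.8)(s + 2.6) = 0 → Poles: -1.8, -2.4, -2.6, -3.3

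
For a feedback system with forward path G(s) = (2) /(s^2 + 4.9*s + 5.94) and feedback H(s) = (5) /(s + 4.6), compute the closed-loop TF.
Closed-loop T = G/(1+GH).
Numerator: G_num * H_den = 2*s + 9.2.
Denominator: G_den * H_den + G_num * H_num = (s^3 + 9.5*s^2 + 28.48*s + 27.324) + (10) = s^3 + 9.5*s^2 + 28.48*s + 37.324.
T(s) = (2*s + 9.2)/(s^3 + 9.5*s^2 + 28.48*s + 37.324)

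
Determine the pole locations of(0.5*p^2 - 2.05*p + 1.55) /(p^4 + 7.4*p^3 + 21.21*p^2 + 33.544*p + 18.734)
Set denominator = 0: p^4 + 7.4*p^3 + 21.21*p^2 + 33.544*p + 18.734 = (p + 3.8)(p + 1)(p^2 + 2.6*p + 4.93) = 0 → Poles: -1, -1.3 + 1.8j, -1.3 - 1.8j, -3.8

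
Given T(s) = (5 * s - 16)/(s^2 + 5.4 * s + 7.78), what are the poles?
Set denominator = 0: s^2 + 5.4*s + 7.78 = 0 → Poles: -2.7 + 0.7j, -2.7 - 0.7j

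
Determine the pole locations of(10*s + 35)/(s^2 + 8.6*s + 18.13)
Set denominator = 0: s^2 + 8.6*s + 18.13 = (s + 3.7)(s + 4.9) = 0 → Poles: -3.7, -4.9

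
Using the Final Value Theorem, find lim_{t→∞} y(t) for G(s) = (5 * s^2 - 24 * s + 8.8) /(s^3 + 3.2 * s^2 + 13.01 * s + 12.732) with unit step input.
FVT: lim_{t→∞} y(t) = lim_{s→0} s*Y(s) where Y(s) = G(s)/s.
= lim_{s→0} G(s) = G(0) = num(0)/den(0) = 8.8/12.732 = 0.6912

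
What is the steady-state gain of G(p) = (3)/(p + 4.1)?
DC gain = G(0) = num(0)/den(0) = 3/4.1 = 0.7317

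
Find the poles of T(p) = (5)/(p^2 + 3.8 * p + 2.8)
Set denominator = 0: p^2 + 3.8*p + 2.8 = (p + 1)(p + 2.8) = 0 → Poles: -1, -2.8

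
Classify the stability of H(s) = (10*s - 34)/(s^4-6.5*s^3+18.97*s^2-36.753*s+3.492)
Denominator: s^4 - 6.5*s^3 + 18.97*s^2 - 36.753*s + 3.492 = (s - 0.1)(s - 4)(s^2 - 2.4*s + 8.73). Poles: 0.1, 1.2 + 2.7j, 1.2 - 2.7j, 4. Unstable (4 pole(s) in RHP)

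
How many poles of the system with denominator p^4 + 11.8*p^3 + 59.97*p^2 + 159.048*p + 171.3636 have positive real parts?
p^4 + 11.8*p^3 + 59.97*p^2 + 159.048*p + 171.3636 = (p + 2.7)(p + 4.3)(p^2 + 4.8*p + 14.76). Poles: -2.4 + 3j, -2.4 - 3j, -2.7, -4.3. RHP poles (Re>0): 0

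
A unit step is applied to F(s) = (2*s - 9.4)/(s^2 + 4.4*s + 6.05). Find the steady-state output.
FVT: lim_{t→∞} y(t) = lim_{s→0} s*Y(s) where Y(s) = F(s)/s.
= lim_{s→0} F(s) = F(0) = num(0)/den(0) = -9.4/6.05 = -1.554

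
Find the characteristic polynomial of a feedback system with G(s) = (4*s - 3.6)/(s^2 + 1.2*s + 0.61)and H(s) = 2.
Characteristic poly = G_den * H_den + G_num * H_num = (s^2 + 1.2*s + 0.61) + (8*s - 7.2) = s^2 + 9.2*s - 6.59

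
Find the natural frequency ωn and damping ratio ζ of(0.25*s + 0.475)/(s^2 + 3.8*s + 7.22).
Underdamped: complex pole -1.9 + 1.9j. ωn = |pole| = 2.687, ζ = -Re(pole)/ωn = 0.7071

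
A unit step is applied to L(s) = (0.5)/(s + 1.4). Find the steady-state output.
FVT: lim_{t→∞} y(t) = lim_{s→0} s*Y(s) where Y(s) = L(s)/s.
= lim_{s→0} L(s) = L(0) = num(0)/den(0) = 0.5/1.4 = 0.3571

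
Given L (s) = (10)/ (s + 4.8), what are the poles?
Set denominator = 0: s + 4.8 = 0 → Poles: -4.8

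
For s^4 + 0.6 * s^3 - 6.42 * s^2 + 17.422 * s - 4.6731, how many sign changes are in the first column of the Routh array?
Routh array:
s^4: [1, -6.42, -4.6731]; s^3: [0.6, 17.422]; s^2: [-35.4567, -4.6731]; s^1: [17.3429]; s^0: [-4.6731]
First column: [1, 0.6, -35.4567, 17.3429, -4.6731]. Sign changes = 3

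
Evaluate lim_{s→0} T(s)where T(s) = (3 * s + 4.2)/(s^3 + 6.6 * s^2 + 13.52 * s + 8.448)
DC gain = T(0) = num(0)/den(0) = 4.2/8.448 = 0.4972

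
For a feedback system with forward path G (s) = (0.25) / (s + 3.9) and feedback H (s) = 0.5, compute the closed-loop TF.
Closed-loop T = G/(1+GH).
Numerator: G_num * H_den = 0.25.
Denominator: G_den * H_den + G_num * H_num = (s + 3.9) + (0.125) = s + 4.025.
T(s) = (0.25)/(s + 4.025)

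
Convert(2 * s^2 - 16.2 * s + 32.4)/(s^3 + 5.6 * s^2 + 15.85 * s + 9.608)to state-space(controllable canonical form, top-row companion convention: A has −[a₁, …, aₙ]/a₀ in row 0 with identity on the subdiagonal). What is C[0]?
Reachable canonical form: C = numerator coefficients (right-aligned, zero-padded to length n).
num = 2*s^2 - 16.2*s + 32.4, C = [[2, -16.2, 32.4]].
C[0] = 2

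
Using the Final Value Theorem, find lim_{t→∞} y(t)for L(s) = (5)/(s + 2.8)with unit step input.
FVT: lim_{t→∞} y(t) = lim_{s→0} s*Y(s) where Y(s) = L(s)/s.
= lim_{s→0} L(s) = L(0) = num(0)/den(0) = 5/2.8 = 1.786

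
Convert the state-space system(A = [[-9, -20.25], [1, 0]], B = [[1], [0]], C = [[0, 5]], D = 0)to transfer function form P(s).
P(s) = C(sI - A)⁻¹B + D.
Characteristic polynomial det(sI - A) = s^2 + 9*s + 20.25.
Numerator from C·adj(sI-A)·B + D·det(sI-A) = 5.
P(s) = (5)/(s^2 + 9*s + 20.25)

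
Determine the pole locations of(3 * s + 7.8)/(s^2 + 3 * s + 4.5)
Set denominator = 0: s^2 + 3*s + 4.5 = 0 → Poles: -1.5 + 1.5j, -1.5 - 1.5j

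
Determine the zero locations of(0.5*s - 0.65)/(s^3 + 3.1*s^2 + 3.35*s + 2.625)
Set numerator = 0: 0.5*s - 0.65 = 0 → Zeros: 1.3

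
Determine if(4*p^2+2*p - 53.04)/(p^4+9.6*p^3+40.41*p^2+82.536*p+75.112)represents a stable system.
Denominator: p^4 + 9.6*p^3 + 40.41*p^2 + 82.536*p + 75.112 = (p^2 + 4*p + 6.56)(p^2 + 5.6*p + 11.45). Poles: -2 + 1.6j, -2 - 1.6j, -2.8 + 1.9j, -2.8 - 1.9j. All Re(p)<0: Yes (stable)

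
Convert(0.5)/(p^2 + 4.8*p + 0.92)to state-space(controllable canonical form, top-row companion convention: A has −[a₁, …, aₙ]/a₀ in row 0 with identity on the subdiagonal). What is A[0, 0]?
Reachable canonical form for den = p^2 + 4.8*p + 0.92: top row of A = -[a₁,a₂,...,aₙ]/a₀, ones on the subdiagonal, zeros elsewhere.
A = [[-4.8, -0.92], [1, 0]].
A[0,0] = -4.8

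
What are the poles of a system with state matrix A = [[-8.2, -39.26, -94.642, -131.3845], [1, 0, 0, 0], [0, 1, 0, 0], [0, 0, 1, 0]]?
Eigenvalues solve det(λI - A) = 0.
Characteristic polynomial: λ^4 + 8.2*λ^3 + 39.26*λ^2 + 94.642*λ + 131.3845 = 0.
Factor: (λ^2 + 3.4*λ + 11.89)(λ^2 + 4.8*λ + 11.05) = 0.
Roots: -1.7 + 3j, -1.7 - 3j, -2.4 + 2.3j, -2.4 - 2.3j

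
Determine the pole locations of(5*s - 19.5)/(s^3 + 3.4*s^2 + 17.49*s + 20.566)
Set denominator = 0: s^3 + 3.4*s^2 + 17.49*s + 20.566 = (s + 1.4)(s^2 + 2*s + 14.69) = 0 → Poles: -1 + 3.7j, -1 - 3.7j, -1.4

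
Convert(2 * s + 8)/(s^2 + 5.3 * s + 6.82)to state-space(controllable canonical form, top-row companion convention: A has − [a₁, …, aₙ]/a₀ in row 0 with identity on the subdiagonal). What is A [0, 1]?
Reachable canonical form for den = s^2 + 5.3*s + 6.82: top row of A = -[a₁,a₂,...,aₙ]/a₀, ones on the subdiagonal, zeros elsewhere.
A = [[-5.3, -6.82], [1, 0]].
A[0,1] = -6.82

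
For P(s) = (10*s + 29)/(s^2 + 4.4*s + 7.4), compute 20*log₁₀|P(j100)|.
Substitute s = j*100: P(j100) = 0.00150146 - 0.100008j.
|P(j100)| = sqrt(Re² + Im²) = 0.1.
20*log₁₀(0.1) = -20.00 dB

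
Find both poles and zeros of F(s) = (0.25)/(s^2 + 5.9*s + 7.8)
Set denominator = 0: s^2 + 5.9*s + 7.8 = (s + 3.9)(s + 2) = 0 → Poles: -2, -3.9
Numerator is a nonzero constant (0.25) → Zeros: none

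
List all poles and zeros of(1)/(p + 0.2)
Set denominator = 0: p + 0.2 = 0 → Poles: -0.2
Numerator is a nonzero constant (1) → Zeros: none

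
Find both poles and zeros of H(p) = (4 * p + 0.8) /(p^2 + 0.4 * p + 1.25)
Set denominator = 0: p^2 + 0.4*p + 1.25 = 0 → Poles: -0.2 + 1.1j, -0.2 - 1.1j
Set numerator = 0: 4*p + 0.8 = 0 → Zeros: -0.2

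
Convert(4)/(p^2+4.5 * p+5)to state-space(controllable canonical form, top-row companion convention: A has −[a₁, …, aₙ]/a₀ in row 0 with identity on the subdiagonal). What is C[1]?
Reachable canonical form: C = numerator coefficients (right-aligned, zero-padded to length n).
num = 4, C = [[0, 4]].
C[1] = 4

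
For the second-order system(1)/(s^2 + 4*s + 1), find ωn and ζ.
Standard form: ωn²/(s²+2ζωn·s+ωn²).
const=1=ωn² → ωn=1, s coeff=4=2ζωn → ζ=2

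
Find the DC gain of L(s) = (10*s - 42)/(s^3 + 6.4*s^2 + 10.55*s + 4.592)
DC gain = L(0) = num(0)/den(0) = -42/4.592 = -9.146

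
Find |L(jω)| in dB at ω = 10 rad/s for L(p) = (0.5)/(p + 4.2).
Substitute p = j*10: L(j10) = 0.0178511 - 0.0425026j.
|L(j10)| = sqrt(Re² + Im²) = 0.0461.
20*log₁₀(0.0461) = -26.73 dB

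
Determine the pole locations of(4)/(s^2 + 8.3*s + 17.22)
Set denominator = 0: s^2 + 8.3*s + 17.22 = (s + 4.1)(s + 4.2) = 0 → Poles: -4.1, -4.2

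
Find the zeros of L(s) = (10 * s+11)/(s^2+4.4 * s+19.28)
Set numerator = 0: 10*s + 11 = 0 → Zeros: -1.1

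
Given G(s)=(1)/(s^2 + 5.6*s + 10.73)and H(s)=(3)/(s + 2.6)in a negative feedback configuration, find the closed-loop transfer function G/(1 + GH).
Closed-loop T = G/(1+GH).
Numerator: G_num * H_den = s + 2.6.
Denominator: G_den * H_den + G_num * H_num = (s^3 + 8.2*s^2 + 25.29*s + 27.898) + (3) = s^3 + 8.2*s^2 + 25.29*s + 30.898.
T(s) = (s + 2.6)/(s^3 + 8.2*s^2 + 25.29*s + 30.898)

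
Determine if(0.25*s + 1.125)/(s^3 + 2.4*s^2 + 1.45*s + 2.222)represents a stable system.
Denominator: s^3 + 2.4*s^2 + 1.45*s + 2.222 = (s + 2.2)(s^2 + 0.2*s + 1.01). Poles: -0.1 + 1j, -0.1 - 1j, -2.2. All Re(p)<0: Yes (stable)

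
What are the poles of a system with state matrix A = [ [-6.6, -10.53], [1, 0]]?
Eigenvalues solve det(λI - A) = 0.
Characteristic polynomial: λ^2 + 6.6*λ + 10.53 = 0.
Factor: (λ + 3.9)(λ + 2.7) = 0.
Roots: -2.7, -3.9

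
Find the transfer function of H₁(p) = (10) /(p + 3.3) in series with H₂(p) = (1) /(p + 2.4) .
Series: H = H₁ · H₂ = (n₁·n₂)/(d₁·d₂).
Num: n₁·n₂ = 10. Den: d₁·d₂ = p^2 + 5.7*p + 7.92.
H(p) = (10)/(p^2 + 5.7*p + 7.92)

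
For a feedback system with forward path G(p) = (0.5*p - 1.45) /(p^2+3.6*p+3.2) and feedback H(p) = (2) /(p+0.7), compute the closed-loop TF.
Closed-loop T = G/(1+GH).
Numerator: G_num * H_den = 0.5*p^2 - 1.1*p - 1.015.
Denominator: G_den * H_den + G_num * H_num = (p^3 + 4.3*p^2 + 5.72*p + 2.24) + (p - 2.9) = p^3 + 4.3*p^2 + 6.72*p - 0.66.
T(p) = (0.5*p^2 - 1.1*p - 1.015)/(p^3 + 4.3*p^2 + 6.72*p - 0.66)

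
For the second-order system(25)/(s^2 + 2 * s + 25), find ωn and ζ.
Standard form: ωn²/(s²+2ζωn·s+ωn²).
const=25=ωn² → ωn=5, s coeff=2=2ζωn → ζ=0.2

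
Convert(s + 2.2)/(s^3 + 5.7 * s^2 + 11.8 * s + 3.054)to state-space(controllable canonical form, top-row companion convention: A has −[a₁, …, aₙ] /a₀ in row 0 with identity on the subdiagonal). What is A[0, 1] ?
Reachable canonical form for den = s^3 + 5.7*s^2 + 11.8*s + 3.054: top row of A = -[a₁,a₂,...,aₙ]/a₀, ones on the subdiagonal, zeros elsewhere.
A = [[-5.7, -11.8, -3.054], [1, 0, 0], [0, 1, 0]].
A[0,1] = -11.8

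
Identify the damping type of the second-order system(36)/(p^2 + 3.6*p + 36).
Standard form: ωn²/(p²+2ζωn·p+ωn²) gives ωn=6, ζ=0.3.
Underdamped (ζ = 0.3 < 1)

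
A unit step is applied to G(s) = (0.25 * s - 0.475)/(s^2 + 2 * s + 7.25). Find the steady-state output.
FVT: lim_{t→∞} y(t) = lim_{s→0} s*Y(s) where Y(s) = G(s)/s.
= lim_{s→0} G(s) = G(0) = num(0)/den(0) = -0.475/7.25 = -0.06552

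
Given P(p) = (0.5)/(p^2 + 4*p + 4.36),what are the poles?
Set denominator = 0: p^2 + 4*p + 4.36 = 0 → Poles: -2 + 0.6j, -2 - 0.6j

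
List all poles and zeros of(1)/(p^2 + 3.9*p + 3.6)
Set denominator = 0: p^2 + 3.9*p + 3.6 = (p + 1.5)(p + 2.4) = 0 → Poles: -1.5, -2.4
Numerator is a nonzero constant (1) → Zeros: none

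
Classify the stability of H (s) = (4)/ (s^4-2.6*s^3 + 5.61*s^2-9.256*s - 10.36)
Denominator: s^4 - 2.6*s^3 + 5.61*s^2 - 9.256*s - 10.36 = (s - 2.5)(s + 0.7)(s^2 - 0.8*s + 5.92). Poles: -0.7, 0.4 + 2.4j, 0.4 - 2.4j, 2.5. Unstable (3 pole(s) in RHP)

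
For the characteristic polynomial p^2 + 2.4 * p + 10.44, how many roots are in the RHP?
Poles: -1.2 + 3j, -1.2 - 3j. RHP poles (Re>0): 0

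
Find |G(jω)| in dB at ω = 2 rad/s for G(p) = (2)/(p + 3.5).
Substitute p = j*2: G(j2) = 0.430769 - 0.246154j.
|G(j2)| = sqrt(Re² + Im²) = 0.4961.
20*log₁₀(0.4961) = -6.09 dB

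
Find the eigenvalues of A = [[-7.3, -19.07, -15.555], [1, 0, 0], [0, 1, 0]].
Eigenvalues solve det(λI - A) = 0.
Characteristic polynomial: λ^3 + 7.3*λ^2 + 19.07*λ + 15.555 = 0.
Factor: (λ + 1.5)(λ^2 + 5.8*λ + 10.37) = 0.
Roots: -1.5, -2.9 + 1.4j, -2.9 - 1.4j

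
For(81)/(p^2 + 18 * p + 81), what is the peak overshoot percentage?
Standard form: ωn²/(p²+2ζωn·p+ωn²) → ωn = 9, ζ = 1.
ζ ≥ 1, so the response is non-oscillatory: peak overshoot = 0%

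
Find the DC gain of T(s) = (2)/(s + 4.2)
DC gain = T(0) = num(0)/den(0) = 2/4.2 = 0.4762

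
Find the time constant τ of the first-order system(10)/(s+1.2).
First-order system: τ = -1/pole. Pole = -1.2. τ = -1/(-1.2) = 0.8333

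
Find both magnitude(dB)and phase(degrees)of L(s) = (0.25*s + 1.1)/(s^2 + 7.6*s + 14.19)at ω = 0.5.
Substitute s = j*0.5: L(j0.5) = 0.0757268 - 0.0116759j.
|L| = 20*log₁₀(sqrt(Re²+Im²)) = -22.31 dB.
∠L = atan2(Im, Re) = -8.77°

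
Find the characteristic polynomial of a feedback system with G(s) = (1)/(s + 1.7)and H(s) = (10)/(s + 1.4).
Characteristic poly = G_den * H_den + G_num * H_num = (s^2 + 3.1*s + 2.38) + (10) = s^2 + 3.1*s + 12.38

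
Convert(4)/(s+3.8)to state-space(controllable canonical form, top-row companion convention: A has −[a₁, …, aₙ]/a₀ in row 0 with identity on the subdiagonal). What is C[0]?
Reachable canonical form: C = numerator coefficients (right-aligned, zero-padded to length n).
num = 4, C = [[4]].
C[0] = 4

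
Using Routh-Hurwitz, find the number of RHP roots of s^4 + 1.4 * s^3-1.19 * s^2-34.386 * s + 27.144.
Routh array:
s^4: [1, -1.19, 27.144]; s^3: [1.4, -34.386]; s^2: [23.3714, 27.144]; s^1: [-36.012]; s^0: [27.144]
First column: [1, 1.4, 23.3714, -36.012, 27.144]. Sign changes = RHP roots = 2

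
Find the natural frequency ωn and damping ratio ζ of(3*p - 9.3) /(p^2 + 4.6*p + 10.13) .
Underdamped: complex pole -2.3 + 2.2j. ωn = |pole| = 3.183, ζ = -Re(pole)/ωn = 0.7226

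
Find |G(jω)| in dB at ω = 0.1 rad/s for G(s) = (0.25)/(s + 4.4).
Substitute s = j*0.1: G(j0.1) = 0.0567888 - 0.00129066j.
|G(j0.1)| = sqrt(Re² + Im²) = 0.0568.
20*log₁₀(0.0568) = -24.91 dB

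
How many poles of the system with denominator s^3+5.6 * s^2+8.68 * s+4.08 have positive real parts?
s^3 + 5.6*s^2 + 8.68*s + 4.08 = (s + 1)(s + 1.2)(s + 3.4). Poles: -1, -1.2, -3.4. RHP poles (Re>0): 0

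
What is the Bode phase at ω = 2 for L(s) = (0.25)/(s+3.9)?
Substitute s = j*2: L(j2) = 0.0507548 - 0.0260281j.
∠L(j2) = atan2(Im, Re) = atan2(-0.0260281, 0.0507548) = -27.15°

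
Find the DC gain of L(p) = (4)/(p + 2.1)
DC gain = L(0) = num(0)/den(0) = 4/2.1 = 1.905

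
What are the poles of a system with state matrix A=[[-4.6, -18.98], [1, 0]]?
Eigenvalues solve det(λI - A) = 0.
Characteristic polynomial: λ^2 + 4.6*λ + 18.98 = 0.
Roots: -2.3 + 3.7j, -2.3 - 3.7j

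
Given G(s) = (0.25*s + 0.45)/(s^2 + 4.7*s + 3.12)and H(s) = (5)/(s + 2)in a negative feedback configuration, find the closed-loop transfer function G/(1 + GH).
Closed-loop T = G/(1+GH).
Numerator: G_num * H_den = 0.25*s^2 + 0.95*s + 0.9.
Denominator: G_den * H_den + G_num * H_num = (s^3 + 6.7*s^2 + 12.52*s + 6.24) + (1.25*s + 2.25) = s^3 + 6.7*s^2 + 13.77*s + 8.49.
T(s) = (0.25*s^2 + 0.95*s + 0.9)/(s^3 + 6.7*s^2 + 13.77*s + 8.49)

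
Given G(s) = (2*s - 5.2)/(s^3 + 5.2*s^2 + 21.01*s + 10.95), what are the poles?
Set denominator = 0: s^3 + 5.2*s^2 + 21.01*s + 10.95 = (s + 0.6)(s^2 + 4.6*s + 18.25) = 0 → Poles: -0.6, -2.3 + 3.6j, -2.3 - 3.6j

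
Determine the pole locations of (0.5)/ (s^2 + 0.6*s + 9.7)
Set denominator = 0: s^2 + 0.6*s + 9.7 = 0 → Poles: -0.3 + 3.1j, -0.3 - 3.1j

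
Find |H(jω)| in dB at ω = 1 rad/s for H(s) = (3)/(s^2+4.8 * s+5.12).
Substitute s = j*1: H(j1) = 0.308889 - 0.35987j.
|H(j1)| = sqrt(Re² + Im²) = 0.4743.
20*log₁₀(0.4743) = -6.48 dB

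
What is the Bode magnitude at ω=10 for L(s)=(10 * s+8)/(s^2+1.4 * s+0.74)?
Substitute s = j*10: L(j10) = 0.0602993 - 0.99895j.
|L(j10)| = sqrt(Re² + Im²) = 1.001.
20*log₁₀(1.001) = 0.01 dB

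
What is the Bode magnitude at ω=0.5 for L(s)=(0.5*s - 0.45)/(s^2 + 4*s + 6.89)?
Substitute s = j*0.5: L(j0.5) = -0.0517368 + 0.053234j.
|L(j0.5)| = sqrt(Re² + Im²) = 0.07423.
20*log₁₀(0.07423) = -22.59 dB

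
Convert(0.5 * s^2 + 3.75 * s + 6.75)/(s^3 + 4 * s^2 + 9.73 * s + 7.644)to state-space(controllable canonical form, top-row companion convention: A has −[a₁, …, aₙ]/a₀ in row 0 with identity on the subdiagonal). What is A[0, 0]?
Reachable canonical form for den = s^3 + 4*s^2 + 9.73*s + 7.644: top row of A = -[a₁,a₂,...,aₙ]/a₀, ones on the subdiagonal, zeros elsewhere.
A = [[-4, -9.73, -7.644], [1, 0, 0], [0, 1, 0]].
A[0,0] = -4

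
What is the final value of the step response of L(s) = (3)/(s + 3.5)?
FVT: lim_{t→∞} y(t) = lim_{s→0} s*Y(s) where Y(s) = L(s)/s.
= lim_{s→0} L(s) = L(0) = num(0)/den(0) = 3/3.5 = 0.8571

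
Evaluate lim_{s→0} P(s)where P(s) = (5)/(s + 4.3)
DC gain = P(0) = num(0)/den(0) = 5/4.3 = 1.163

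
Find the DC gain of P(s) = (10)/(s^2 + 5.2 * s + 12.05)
DC gain = P(0) = num(0)/den(0) = 10/12.05 = 0.8299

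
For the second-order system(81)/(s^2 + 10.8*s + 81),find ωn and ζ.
Standard form: ωn²/(s²+2ζωn·s+ωn²).
const=81=ωn² → ωn=9, s coeff=10.8=2ζωn → ζ=0.6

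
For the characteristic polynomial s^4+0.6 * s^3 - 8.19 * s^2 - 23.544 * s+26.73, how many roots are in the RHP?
s^4 + 0.6*s^3 - 8.19*s^2 - 23.544*s + 26.73 = (s - 3.3)(s - 0.9)(s^2 + 4.8*s + 9). Poles: -2.4 + 1.8j, -2.4 - 1.8j, 0.9, 3.3. RHP poles (Re>0): 2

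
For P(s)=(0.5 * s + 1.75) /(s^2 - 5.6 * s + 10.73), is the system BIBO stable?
Denominator: s^2 - 5.6*s + 10.73. Poles: 2.8 + 1.7j, 2.8 - 1.7j. All Re(p)<0: No (unstable)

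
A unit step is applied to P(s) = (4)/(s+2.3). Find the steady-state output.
FVT: lim_{t→∞} y(t) = lim_{s→0} s*Y(s) where Y(s) = P(s)/s.
= lim_{s→0} P(s) = P(0) = num(0)/den(0) = 4/2.3 = 1.739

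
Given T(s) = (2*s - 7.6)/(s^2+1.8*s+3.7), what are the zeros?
Set numerator = 0: 2*s - 7.6 = 0 → Zeros: 3.8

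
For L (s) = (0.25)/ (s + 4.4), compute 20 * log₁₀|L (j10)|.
Substitute s = j*10: L(j10) = 0.00921582 - 0.020945j.
|L(j10)| = sqrt(Re² + Im²) = 0.02288.
20*log₁₀(0.02288) = -32.81 dB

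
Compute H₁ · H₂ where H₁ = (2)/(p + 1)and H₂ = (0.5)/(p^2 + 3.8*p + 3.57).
Series: H = H₁ · H₂ = (n₁·n₂)/(d₁·d₂).
Num: n₁·n₂ = 1. Den: d₁·d₂ = p^3 + 4.8*p^2 + 7.37*p + 3.57.
H(p) = (1)/(p^3 + 4.8*p^2 + 7.37*p + 3.57)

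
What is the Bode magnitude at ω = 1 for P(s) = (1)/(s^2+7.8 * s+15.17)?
Substitute s = j*1: P(j1) = 0.0541607 - 0.0298132j.
|P(j1)| = sqrt(Re² + Im²) = 0.06182.
20*log₁₀(0.06182) = -24.18 dB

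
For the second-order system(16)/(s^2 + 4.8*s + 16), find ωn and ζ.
Standard form: ωn²/(s²+2ζωn·s+ωn²).
const=16=ωn² → ωn=4, s coeff=4.8=2ζωn → ζ=0.6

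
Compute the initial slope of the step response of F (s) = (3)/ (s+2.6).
IVT: y'(0⁺) = lim_{s→∞} s²·Y(s) = lim_{s→∞} s·F(s).
deg(num) = 0, deg(den) = 1, relative degree = 1, so s·F(s) → (leading num)/(leading den) = 3/1 = 3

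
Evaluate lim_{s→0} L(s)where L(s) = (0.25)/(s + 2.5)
DC gain = L(0) = num(0)/den(0) = 0.25/2.5 = 0.1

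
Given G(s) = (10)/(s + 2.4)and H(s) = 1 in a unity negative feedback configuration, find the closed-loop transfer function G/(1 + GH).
Closed-loop T = G/(1+GH).
Numerator: G_num * H_den = 10.
Denominator: G_den * H_den + G_num * H_num = (s + 2.4) + (10) = s + 12.4.
T(s) = (10)/(s + 12.4)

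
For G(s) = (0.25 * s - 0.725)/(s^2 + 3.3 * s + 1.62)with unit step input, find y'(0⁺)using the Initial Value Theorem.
IVT: y'(0⁺) = lim_{s→∞} s²·Y(s) = lim_{s→∞} s·G(s).
deg(num) = 1, deg(den) = 2, relative degree = 1, so s·G(s) → (leading num)/(leading den) = 0.25/1 = 0.25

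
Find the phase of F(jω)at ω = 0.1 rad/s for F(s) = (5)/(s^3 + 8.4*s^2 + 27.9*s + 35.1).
Substitute s = j*0.1: F(j0.1) = 0.141892 - 0.0113016j.
∠F(j0.1) = atan2(Im, Re) = atan2(-0.0113016, 0.141892) = -4.55°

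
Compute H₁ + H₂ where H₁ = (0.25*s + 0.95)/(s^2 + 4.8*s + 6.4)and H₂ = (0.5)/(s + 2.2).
Parallel: H = H₁ + H₂ = (n₁·d₂ + n₂·d₁)/(d₁·d₂).
n₁·d₂ = 0.25*s^2 + 1.5*s + 2.09. n₂·d₁ = 0.5*s^2 + 2.4*s + 3.2. Sum = 0.75*s^2 + 3.9*s + 5.29. d₁·d₂ = s^3 + 7*s^2 + 16.96*s + 14.08.
H(s) = (0.75*s^2 + 3.9*s + 5.29)/(s^3 + 7*s^2 + 16.96*s + 14.08)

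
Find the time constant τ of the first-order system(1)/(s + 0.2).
First-order system: τ = -1/pole. Pole = -0.2. τ = -1/(-0.2) = 5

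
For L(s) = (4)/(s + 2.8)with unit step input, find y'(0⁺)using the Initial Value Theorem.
IVT: y'(0⁺) = lim_{s→∞} s²·Y(s) = lim_{s→∞} s·L(s).
deg(num) = 0, deg(den) = 1, relative degree = 1, so s·L(s) → (leading num)/(leading den) = 4/1 = 4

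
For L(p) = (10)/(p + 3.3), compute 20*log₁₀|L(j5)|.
Substitute p = j*5: L(j5) = 0.919476 - 1.39315j.
|L(j5)| = sqrt(Re² + Im²) = 1.669.
20*log₁₀(1.669) = 4.45 dB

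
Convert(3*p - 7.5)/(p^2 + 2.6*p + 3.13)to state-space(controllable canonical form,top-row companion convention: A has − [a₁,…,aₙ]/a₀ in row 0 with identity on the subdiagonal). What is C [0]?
Reachable canonical form: C = numerator coefficients (right-aligned, zero-padded to length n).
num = 3*p - 7.5, C = [[3, -7.5]].
C[0] = 3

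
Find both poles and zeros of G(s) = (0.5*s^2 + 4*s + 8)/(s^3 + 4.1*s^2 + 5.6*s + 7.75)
Set denominator = 0: s^3 + 4.1*s^2 + 5.6*s + 7.75 = (s + 3.1)(s^2 + s + 2.5) = 0 → Poles: -0.5 + 1.5j, -0.5 - 1.5j, -3.1
Set numerator = 0: 0.5*s^2 + 4*s + 8 = 0.5*(s + 4)(s + 4) = 0 → Zeros: -4, -4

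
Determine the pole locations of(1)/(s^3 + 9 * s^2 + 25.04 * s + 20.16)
Set denominator = 0: s^3 + 9*s^2 + 25.04*s + 20.16 = (s + 3.6)(s + 4)(s + 1.4) = 0 → Poles: -1.4, -3.6, -4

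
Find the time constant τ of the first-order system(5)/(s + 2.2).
First-order system: τ = -1/pole. Pole = -2.2. τ = -1/(-2.2) = 0.4545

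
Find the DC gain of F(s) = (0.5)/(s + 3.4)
DC gain = F(0) = num(0)/den(0) = 0.5/3.4 = 0.1471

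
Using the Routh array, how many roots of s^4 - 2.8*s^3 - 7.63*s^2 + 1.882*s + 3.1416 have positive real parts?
Routh array:
s^4: [1, -7.63, 3.1416]; s^3: [-2.8, 1.882]; s^2: [-6.95786, 3.1416]; s^1: [0.617749]; s^0: [3.1416]
First column: [1, -2.8, -6.95786, 0.617749, 3.1416]. Sign changes = RHP roots = 2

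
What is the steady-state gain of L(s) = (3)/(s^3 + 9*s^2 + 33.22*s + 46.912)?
DC gain = L(0) = num(0)/den(0) = 3/46.912 = 0.06395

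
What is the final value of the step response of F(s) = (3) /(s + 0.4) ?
FVT: lim_{t→∞} y(t) = lim_{s→0} s*Y(s) where Y(s) = F(s)/s.
= lim_{s→0} F(s) = F(0) = num(0)/den(0) = 3/0.4 = 7.5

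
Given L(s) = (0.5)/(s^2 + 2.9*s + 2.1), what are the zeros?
Numerator is a nonzero constant (0.5) → Zeros: none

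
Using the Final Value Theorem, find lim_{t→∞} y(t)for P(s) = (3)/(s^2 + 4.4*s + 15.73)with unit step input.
FVT: lim_{t→∞} y(t) = lim_{s→0} s*Y(s) where Y(s) = P(s)/s.
= lim_{s→0} P(s) = P(0) = num(0)/den(0) = 3/15.73 = 0.1907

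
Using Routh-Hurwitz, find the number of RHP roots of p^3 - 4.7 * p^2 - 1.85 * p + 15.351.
Routh array:
p^3: [1, -1.85]; p^2: [-4.7, 15.351]; p^1: [1.41617]; p^0: [15.351]
First column: [1, -4.7, 1.41617, 15.351]. Sign changes = RHP roots = 2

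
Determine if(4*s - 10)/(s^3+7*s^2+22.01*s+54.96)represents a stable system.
Denominator: s^3 + 7*s^2 + 22.01*s + 54.96 = (s + 4.8)(s^2 + 2.2*s + 11.45). Poles: -1.1 + 3.2j, -1.1 - 3.2j, -4.8. All Re(p)<0: Yes (stable)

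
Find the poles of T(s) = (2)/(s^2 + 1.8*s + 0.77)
Set denominator = 0: s^2 + 1.8*s + 0.77 = (s + 0.7)(s + 1.1) = 0 → Poles: -0.7, -1.1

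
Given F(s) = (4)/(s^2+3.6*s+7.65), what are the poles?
Set denominator = 0: s^2 + 3.6*s + 7.65 = 0 → Poles: -1.8 + 2.1j, -1.8 - 2.1j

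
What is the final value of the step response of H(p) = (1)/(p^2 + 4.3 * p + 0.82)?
FVT: lim_{t→∞} y(t) = lim_{p→0} p*Y(p) where Y(p) = H(p)/p.
= lim_{p→0} H(p) = H(0) = num(0)/den(0) = 1/0.82 = 1.22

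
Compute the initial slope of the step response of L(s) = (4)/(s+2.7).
IVT: y'(0⁺) = lim_{s→∞} s²·Y(s) = lim_{s→∞} s·L(s).
deg(num) = 0, deg(den) = 1, relative degree = 1, so s·L(s) → (leading num)/(leading den) = 4/1 = 4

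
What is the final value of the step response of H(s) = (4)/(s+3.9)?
FVT: lim_{t→∞} y(t) = lim_{s→0} s*Y(s) where Y(s) = H(s)/s.
= lim_{s→0} H(s) = H(0) = num(0)/den(0) = 4/3.9 = 1.026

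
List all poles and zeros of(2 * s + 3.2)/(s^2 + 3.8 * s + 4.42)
Set denominator = 0: s^2 + 3.8*s + 4.42 = 0 → Poles: -1.9 + 0.9j, -1.9 - 0.9j
Set numerator = 0: 2*s + 3.2 = 0 → Zeros: -1.6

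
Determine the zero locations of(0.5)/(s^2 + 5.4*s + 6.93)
Numerator is a nonzero constant (0.5) → Zeros: none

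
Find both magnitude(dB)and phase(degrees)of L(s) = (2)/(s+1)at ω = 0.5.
Substitute s = j*0.5: L(j0.5) = 1.6 - 0.8j.
|L| = 20*log₁₀(sqrt(Re²+Im²)) = 5.05 dB.
∠L = atan2(Im, Re) = -26.57°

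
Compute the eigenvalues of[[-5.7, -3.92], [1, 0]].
Eigenvalues solve det(λI - A) = 0.
Characteristic polynomial: λ^2 + 5.7*λ + 3.92 = 0.
Factor: (λ + 4.9)(λ + 0.8) = 0.
Roots: -0.8, -4.9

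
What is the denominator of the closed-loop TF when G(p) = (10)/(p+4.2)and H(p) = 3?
Characteristic poly = G_den * H_den + G_num * H_num = (p + 4.2) + (30) = p + 34.2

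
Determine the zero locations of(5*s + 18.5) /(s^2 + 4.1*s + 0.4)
Set numerator = 0: 5*s + 18.5 = 0 → Zeros: -3.7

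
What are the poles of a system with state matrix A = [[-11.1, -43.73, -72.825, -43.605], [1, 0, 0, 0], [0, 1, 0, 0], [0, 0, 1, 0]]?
Eigenvalues solve det(λI - A) = 0.
Characteristic polynomial: λ^4 + 11.1*λ^3 + 43.73*λ^2 + 72.825*λ + 43.605 = 0.
Factor: (λ + 4.5)(λ + 3)(λ + 1.7)(λ + 1.9) = 0.
Roots: -1.7, -1.9, -3, -4.5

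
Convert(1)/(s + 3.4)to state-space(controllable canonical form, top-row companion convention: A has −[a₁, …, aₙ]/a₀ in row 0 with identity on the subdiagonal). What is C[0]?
Reachable canonical form: C = numerator coefficients (right-aligned, zero-padded to length n).
num = 1, C = [[1]].
C[0] = 1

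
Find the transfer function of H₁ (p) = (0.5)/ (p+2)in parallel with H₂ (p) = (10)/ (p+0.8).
Parallel: H = H₁ + H₂ = (n₁·d₂ + n₂·d₁)/(d₁·d₂).
n₁·d₂ = 0.5*p + 0.4. n₂·d₁ = 10*p + 20. Sum = 10.5*p + 20.4. d₁·d₂ = p^2 + 2.8*p + 1.6.
H(p) = (10.5*p + 20.4)/(p^2 + 2.8*p + 1.6)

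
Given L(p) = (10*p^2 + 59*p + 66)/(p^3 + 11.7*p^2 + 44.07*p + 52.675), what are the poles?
Set denominator = 0: p^3 + 11.7*p^2 + 44.07*p + 52.675 = (p + 2.5)(p + 4.9)(p + 4.3) = 0 → Poles: -2.5, -4.3, -4.9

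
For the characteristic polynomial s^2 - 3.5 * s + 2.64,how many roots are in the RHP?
s^2 - 3.5*s + 2.64 = (s - 1.1)(s - 2.4). Poles: 1.1, 2.4. RHP poles (Re>0): 2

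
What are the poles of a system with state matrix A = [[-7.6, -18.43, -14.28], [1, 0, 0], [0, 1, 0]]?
Eigenvalues solve det(λI - A) = 0.
Characteristic polynomial: λ^3 + 7.6*λ^2 + 18.43*λ + 14.28 = 0.
Factor: (λ + 1.7)(λ + 2.4)(λ + 3.5) = 0.
Roots: -1.7, -2.4, -3.5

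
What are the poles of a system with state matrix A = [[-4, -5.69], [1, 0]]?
Eigenvalues solve det(λI - A) = 0.
Characteristic polynomial: λ^2 + 4*λ + 5.69 = 0.
Roots: -2 + 1.3j, -2 - 1.3j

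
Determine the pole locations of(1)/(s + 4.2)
Set denominator = 0: s + 4.2 = 0 → Poles: -4.2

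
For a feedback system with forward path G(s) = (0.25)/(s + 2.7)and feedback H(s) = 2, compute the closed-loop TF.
Closed-loop T = G/(1+GH).
Numerator: G_num * H_den = 0.25.
Denominator: G_den * H_den + G_num * H_num = (s + 2.7) + (0.5) = s + 3.2.
T(s) = (0.25)/(s + 3.2)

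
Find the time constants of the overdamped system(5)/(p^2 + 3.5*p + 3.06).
Overdamped: real poles at -1.8, -1.7. τ = -1/pole → τ₁ = 0.5556, τ₂ = 0.5882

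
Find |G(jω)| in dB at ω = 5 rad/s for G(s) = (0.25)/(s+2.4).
Substitute s = j*5: G(j5) = 0.0195059 - 0.0406372j.
|G(j5)| = sqrt(Re² + Im²) = 0.04508.
20*log₁₀(0.04508) = -26.92 dB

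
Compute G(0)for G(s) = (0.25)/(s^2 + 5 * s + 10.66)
DC gain = G(0) = num(0)/den(0) = 0.25/10.66 = 0.02345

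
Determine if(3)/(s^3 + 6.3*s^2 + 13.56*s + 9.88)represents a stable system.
Denominator: s^3 + 6.3*s^2 + 13.56*s + 9.88 = (s + 1.9)(s^2 + 4.4*s + 5.2). Poles: -1.9, -2.2 + 0.6j, -2.2 - 0.6j. All Re(p)<0: Yes (stable)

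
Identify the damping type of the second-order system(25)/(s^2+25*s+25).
Standard form: ωn²/(s²+2ζωn·s+ωn²) gives ωn=5, ζ=2.5.
Overdamped (ζ = 2.5 > 1)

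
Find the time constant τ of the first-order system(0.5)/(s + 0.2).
First-order system: τ = -1/pole. Pole = -0.2. τ = -1/(-0.2) = 5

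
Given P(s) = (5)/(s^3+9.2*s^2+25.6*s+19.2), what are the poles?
Set denominator = 0: s^3 + 9.2*s^2 + 25.6*s + 19.2 = (s + 4)(s + 4)(s + 1.2) = 0 → Poles: -1.2, -4, -4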